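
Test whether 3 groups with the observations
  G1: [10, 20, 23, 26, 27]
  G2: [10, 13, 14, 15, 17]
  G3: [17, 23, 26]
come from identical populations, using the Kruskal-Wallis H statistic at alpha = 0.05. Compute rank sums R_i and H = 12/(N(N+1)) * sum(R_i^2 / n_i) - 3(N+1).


Step 1: Combine all N = 13 observations and assign midranks.
sorted (value, group, rank): (10,G1,1.5), (10,G2,1.5), (13,G2,3), (14,G2,4), (15,G2,5), (17,G2,6.5), (17,G3,6.5), (20,G1,8), (23,G1,9.5), (23,G3,9.5), (26,G1,11.5), (26,G3,11.5), (27,G1,13)
Step 2: Sum ranks within each group.
R_1 = 43.5 (n_1 = 5)
R_2 = 20 (n_2 = 5)
R_3 = 27.5 (n_3 = 3)
Step 3: H = 12/(N(N+1)) * sum(R_i^2/n_i) - 3(N+1)
     = 12/(13*14) * (43.5^2/5 + 20^2/5 + 27.5^2/3) - 3*14
     = 0.065934 * 710.533 - 42
     = 4.848352.
Step 4: Ties present; correction factor C = 1 - 24/(13^3 - 13) = 0.989011. Corrected H = 4.848352 / 0.989011 = 4.902222.
Step 5: Under H0, H ~ chi^2(2); p-value = 0.086198.
Step 6: alpha = 0.05. fail to reject H0.

H = 4.9022, df = 2, p = 0.086198, fail to reject H0.


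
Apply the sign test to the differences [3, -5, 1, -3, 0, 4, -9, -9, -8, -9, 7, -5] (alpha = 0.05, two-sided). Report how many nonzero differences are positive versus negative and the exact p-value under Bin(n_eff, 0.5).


Step 1: Discard zero differences. Original n = 12; n_eff = number of nonzero differences = 11.
Nonzero differences (with sign): +3, -5, +1, -3, +4, -9, -9, -8, -9, +7, -5
Step 2: Count signs: positive = 4, negative = 7.
Step 3: Under H0: P(positive) = 0.5, so the number of positives S ~ Bin(11, 0.5).
Step 4: Two-sided exact p-value = sum of Bin(11,0.5) probabilities at or below the observed probability = 0.548828.
Step 5: alpha = 0.05. fail to reject H0.

n_eff = 11, pos = 4, neg = 7, p = 0.548828, fail to reject H0.


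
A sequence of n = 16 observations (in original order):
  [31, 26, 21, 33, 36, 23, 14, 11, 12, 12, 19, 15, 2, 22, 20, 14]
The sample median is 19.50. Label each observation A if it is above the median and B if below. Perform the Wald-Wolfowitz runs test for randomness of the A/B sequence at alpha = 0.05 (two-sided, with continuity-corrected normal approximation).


Step 1: Compute median = 19.50; label A = above, B = below.
Labels in order: AAAAAABBBBBBBAAB  (n_A = 8, n_B = 8)
Step 2: Count runs R = 4.
Step 3: Under H0 (random ordering), E[R] = 2*n_A*n_B/(n_A+n_B) + 1 = 2*8*8/16 + 1 = 9.0000.
        Var[R] = 2*n_A*n_B*(2*n_A*n_B - n_A - n_B) / ((n_A+n_B)^2 * (n_A+n_B-1)) = 14336/3840 = 3.7333.
        SD[R] = 1.9322.
Step 4: Continuity-corrected z = (R + 0.5 - E[R]) / SD[R] = (4 + 0.5 - 9.0000) / 1.9322 = -2.3290.
Step 5: Two-sided p-value via normal approximation = 2*(1 - Phi(|z|)) = 0.019861.
Step 6: alpha = 0.05. reject H0.

R = 4, z = -2.3290, p = 0.019861, reject H0.


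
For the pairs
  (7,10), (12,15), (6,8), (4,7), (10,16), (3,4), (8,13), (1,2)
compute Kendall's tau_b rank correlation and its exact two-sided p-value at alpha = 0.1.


Step 1: Enumerate the 28 unordered pairs (i,j) with i<j and classify each by sign(x_j-x_i) * sign(y_j-y_i).
  (1,2):dx=+5,dy=+5->C; (1,3):dx=-1,dy=-2->C; (1,4):dx=-3,dy=-3->C; (1,5):dx=+3,dy=+6->C
  (1,6):dx=-4,dy=-6->C; (1,7):dx=+1,dy=+3->C; (1,8):dx=-6,dy=-8->C; (2,3):dx=-6,dy=-7->C
  (2,4):dx=-8,dy=-8->C; (2,5):dx=-2,dy=+1->D; (2,6):dx=-9,dy=-11->C; (2,7):dx=-4,dy=-2->C
  (2,8):dx=-11,dy=-13->C; (3,4):dx=-2,dy=-1->C; (3,5):dx=+4,dy=+8->C; (3,6):dx=-3,dy=-4->C
  (3,7):dx=+2,dy=+5->C; (3,8):dx=-5,dy=-6->C; (4,5):dx=+6,dy=+9->C; (4,6):dx=-1,dy=-3->C
  (4,7):dx=+4,dy=+6->C; (4,8):dx=-3,dy=-5->C; (5,6):dx=-7,dy=-12->C; (5,7):dx=-2,dy=-3->C
  (5,8):dx=-9,dy=-14->C; (6,7):dx=+5,dy=+9->C; (6,8):dx=-2,dy=-2->C; (7,8):dx=-7,dy=-11->C
Step 2: C = 27, D = 1, total pairs = 28.
Step 3: tau = (C - D)/(n(n-1)/2) = (27 - 1)/28 = 0.928571.
Step 4: Exact two-sided p-value (enumerate n! = 40320 permutations of y under H0): p = 0.000397.
Step 5: alpha = 0.1. reject H0.

tau_b = 0.9286 (C=27, D=1), p = 0.000397, reject H0.


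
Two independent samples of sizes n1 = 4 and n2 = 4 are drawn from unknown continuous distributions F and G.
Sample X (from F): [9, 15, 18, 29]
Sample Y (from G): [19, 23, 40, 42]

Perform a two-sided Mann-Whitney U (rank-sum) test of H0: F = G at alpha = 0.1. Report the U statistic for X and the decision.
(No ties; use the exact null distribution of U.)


Step 1: Combine and sort all 8 observations; assign midranks.
sorted (value, group): (9,X), (15,X), (18,X), (19,Y), (23,Y), (29,X), (40,Y), (42,Y)
ranks: 9->1, 15->2, 18->3, 19->4, 23->5, 29->6, 40->7, 42->8
Step 2: Rank sum for X: R1 = 1 + 2 + 3 + 6 = 12.
Step 3: U_X = R1 - n1(n1+1)/2 = 12 - 4*5/2 = 12 - 10 = 2.
       U_Y = n1*n2 - U_X = 16 - 2 = 14.
Step 4: No ties, so the exact null distribution of U (based on enumerating the C(8,4) = 70 equally likely rank assignments) gives the two-sided p-value.
Step 5: p-value = 0.114286; compare to alpha = 0.1. fail to reject H0.

U_X = 2, p = 0.114286, fail to reject H0 at alpha = 0.1.


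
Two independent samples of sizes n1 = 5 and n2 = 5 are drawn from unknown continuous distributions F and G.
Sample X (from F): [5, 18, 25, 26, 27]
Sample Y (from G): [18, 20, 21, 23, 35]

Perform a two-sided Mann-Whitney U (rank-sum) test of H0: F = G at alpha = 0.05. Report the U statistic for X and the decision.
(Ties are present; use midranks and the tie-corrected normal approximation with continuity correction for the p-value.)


Step 1: Combine and sort all 10 observations; assign midranks.
sorted (value, group): (5,X), (18,X), (18,Y), (20,Y), (21,Y), (23,Y), (25,X), (26,X), (27,X), (35,Y)
ranks: 5->1, 18->2.5, 18->2.5, 20->4, 21->5, 23->6, 25->7, 26->8, 27->9, 35->10
Step 2: Rank sum for X: R1 = 1 + 2.5 + 7 + 8 + 9 = 27.5.
Step 3: U_X = R1 - n1(n1+1)/2 = 27.5 - 5*6/2 = 27.5 - 15 = 12.5.
       U_Y = n1*n2 - U_X = 25 - 12.5 = 12.5.
Step 4: Ties are present, so use the tie-corrected normal approximation (with continuity correction) for the p-value.
Step 5: p-value = 1.000000; compare to alpha = 0.05. fail to reject H0.

U_X = 12.5, p = 1.000000, fail to reject H0 at alpha = 0.05.


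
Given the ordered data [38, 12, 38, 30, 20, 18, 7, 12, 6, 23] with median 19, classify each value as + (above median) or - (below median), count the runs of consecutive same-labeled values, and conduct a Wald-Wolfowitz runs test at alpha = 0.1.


Step 1: Compute median = 19; label A = above, B = below.
Labels in order: ABAAABBBBA  (n_A = 5, n_B = 5)
Step 2: Count runs R = 5.
Step 3: Under H0 (random ordering), E[R] = 2*n_A*n_B/(n_A+n_B) + 1 = 2*5*5/10 + 1 = 6.0000.
        Var[R] = 2*n_A*n_B*(2*n_A*n_B - n_A - n_B) / ((n_A+n_B)^2 * (n_A+n_B-1)) = 2000/900 = 2.2222.
        SD[R] = 1.4907.
Step 4: Continuity-corrected z = (R + 0.5 - E[R]) / SD[R] = (5 + 0.5 - 6.0000) / 1.4907 = -0.3354.
Step 5: Two-sided p-value via normal approximation = 2*(1 - Phi(|z|)) = 0.737316.
Step 6: alpha = 0.1. fail to reject H0.

R = 5, z = -0.3354, p = 0.737316, fail to reject H0.


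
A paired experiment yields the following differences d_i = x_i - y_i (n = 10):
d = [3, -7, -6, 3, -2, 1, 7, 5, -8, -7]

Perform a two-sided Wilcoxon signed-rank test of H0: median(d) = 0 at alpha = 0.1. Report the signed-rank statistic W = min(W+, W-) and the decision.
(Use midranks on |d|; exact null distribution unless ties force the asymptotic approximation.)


Step 1: Drop any zero differences (none here) and take |d_i|.
|d| = [3, 7, 6, 3, 2, 1, 7, 5, 8, 7]
Step 2: Midrank |d_i| (ties get averaged ranks).
ranks: |3|->3.5, |7|->8, |6|->6, |3|->3.5, |2|->2, |1|->1, |7|->8, |5|->5, |8|->10, |7|->8
Step 3: Attach original signs; sum ranks with positive sign and with negative sign.
W+ = 3.5 + 3.5 + 1 + 8 + 5 = 21
W- = 8 + 6 + 2 + 10 + 8 = 34
(Check: W+ + W- = 55 should equal n(n+1)/2 = 55.)
Step 4: Test statistic W = min(W+, W-) = 21.
Step 5: Ties in |d|, so use the tie-corrected normal approximation.
        E[W] = n(n+1)/4 = 10*11/4 = 27.5.
        Tie groups: |d|=3 (t=2), |d|=7 (t=3); sum(t^3 - t) = 30.
        Var[W] = n(n+1)(2n+1)/24 - sum(t^3-t)/48 = 2310/24 - 30/48 = 95.625.
        z = (W - E[W]) / sqrt(Var[W]) = (21 - 27.5) / 9.7788 = -0.6647.
        Two-sided p = 2*Phi(z) = 0.506240.
Step 6: alpha = 0.1. fail to reject H0.

W+ = 21, W- = 34, W = min = 21, p = 0.506240, fail to reject H0.


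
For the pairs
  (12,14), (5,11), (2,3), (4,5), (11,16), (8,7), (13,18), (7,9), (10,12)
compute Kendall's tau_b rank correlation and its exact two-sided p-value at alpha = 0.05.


Step 1: Enumerate the 36 unordered pairs (i,j) with i<j and classify each by sign(x_j-x_i) * sign(y_j-y_i).
  (1,2):dx=-7,dy=-3->C; (1,3):dx=-10,dy=-11->C; (1,4):dx=-8,dy=-9->C; (1,5):dx=-1,dy=+2->D
  (1,6):dx=-4,dy=-7->C; (1,7):dx=+1,dy=+4->C; (1,8):dx=-5,dy=-5->C; (1,9):dx=-2,dy=-2->C
  (2,3):dx=-3,dy=-8->C; (2,4):dx=-1,dy=-6->C; (2,5):dx=+6,dy=+5->C; (2,6):dx=+3,dy=-4->D
  (2,7):dx=+8,dy=+7->C; (2,8):dx=+2,dy=-2->D; (2,9):dx=+5,dy=+1->C; (3,4):dx=+2,dy=+2->C
  (3,5):dx=+9,dy=+13->C; (3,6):dx=+6,dy=+4->C; (3,7):dx=+11,dy=+15->C; (3,8):dx=+5,dy=+6->C
  (3,9):dx=+8,dy=+9->C; (4,5):dx=+7,dy=+11->C; (4,6):dx=+4,dy=+2->C; (4,7):dx=+9,dy=+13->C
  (4,8):dx=+3,dy=+4->C; (4,9):dx=+6,dy=+7->C; (5,6):dx=-3,dy=-9->C; (5,7):dx=+2,dy=+2->C
  (5,8):dx=-4,dy=-7->C; (5,9):dx=-1,dy=-4->C; (6,7):dx=+5,dy=+11->C; (6,8):dx=-1,dy=+2->D
  (6,9):dx=+2,dy=+5->C; (7,8):dx=-6,dy=-9->C; (7,9):dx=-3,dy=-6->C; (8,9):dx=+3,dy=+3->C
Step 2: C = 32, D = 4, total pairs = 36.
Step 3: tau = (C - D)/(n(n-1)/2) = (32 - 4)/36 = 0.777778.
Step 4: Exact two-sided p-value (enumerate n! = 362880 permutations of y under H0): p = 0.002425.
Step 5: alpha = 0.05. reject H0.

tau_b = 0.7778 (C=32, D=4), p = 0.002425, reject H0.


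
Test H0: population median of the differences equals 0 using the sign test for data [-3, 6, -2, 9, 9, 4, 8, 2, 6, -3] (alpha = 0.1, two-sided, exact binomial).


Step 1: Discard zero differences. Original n = 10; n_eff = number of nonzero differences = 10.
Nonzero differences (with sign): -3, +6, -2, +9, +9, +4, +8, +2, +6, -3
Step 2: Count signs: positive = 7, negative = 3.
Step 3: Under H0: P(positive) = 0.5, so the number of positives S ~ Bin(10, 0.5).
Step 4: Two-sided exact p-value = sum of Bin(10,0.5) probabilities at or below the observed probability = 0.343750.
Step 5: alpha = 0.1. fail to reject H0.

n_eff = 10, pos = 7, neg = 3, p = 0.343750, fail to reject H0.


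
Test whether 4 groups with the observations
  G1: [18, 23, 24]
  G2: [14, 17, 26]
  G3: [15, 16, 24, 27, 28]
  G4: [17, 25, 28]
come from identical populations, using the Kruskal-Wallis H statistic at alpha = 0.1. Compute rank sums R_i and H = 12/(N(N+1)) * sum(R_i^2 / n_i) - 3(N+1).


Step 1: Combine all N = 14 observations and assign midranks.
sorted (value, group, rank): (14,G2,1), (15,G3,2), (16,G3,3), (17,G2,4.5), (17,G4,4.5), (18,G1,6), (23,G1,7), (24,G1,8.5), (24,G3,8.5), (25,G4,10), (26,G2,11), (27,G3,12), (28,G3,13.5), (28,G4,13.5)
Step 2: Sum ranks within each group.
R_1 = 21.5 (n_1 = 3)
R_2 = 16.5 (n_2 = 3)
R_3 = 39 (n_3 = 5)
R_4 = 28 (n_4 = 3)
Step 3: H = 12/(N(N+1)) * sum(R_i^2/n_i) - 3(N+1)
     = 12/(14*15) * (21.5^2/3 + 16.5^2/3 + 39^2/5 + 28^2/3) - 3*15
     = 0.057143 * 810.367 - 45
     = 1.306667.
Step 4: Ties present; correction factor C = 1 - 18/(14^3 - 14) = 0.993407. Corrected H = 1.306667 / 0.993407 = 1.315339.
Step 5: Under H0, H ~ chi^2(3); p-value = 0.725494.
Step 6: alpha = 0.1. fail to reject H0.

H = 1.3153, df = 3, p = 0.725494, fail to reject H0.


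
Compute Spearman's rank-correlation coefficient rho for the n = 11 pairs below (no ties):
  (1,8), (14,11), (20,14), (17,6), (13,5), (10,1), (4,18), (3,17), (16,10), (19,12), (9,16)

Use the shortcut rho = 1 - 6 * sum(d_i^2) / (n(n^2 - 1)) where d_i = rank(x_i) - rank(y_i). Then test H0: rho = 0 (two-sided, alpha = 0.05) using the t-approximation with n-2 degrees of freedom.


Step 1: Rank x and y separately (midranks; no ties here).
rank(x): 1->1, 14->7, 20->11, 17->9, 13->6, 10->5, 4->3, 3->2, 16->8, 19->10, 9->4
rank(y): 8->4, 11->6, 14->8, 6->3, 5->2, 1->1, 18->11, 17->10, 10->5, 12->7, 16->9
Step 2: d_i = R_x(i) - R_y(i); compute d_i^2.
  (1-4)^2=9, (7-6)^2=1, (11-8)^2=9, (9-3)^2=36, (6-2)^2=16, (5-1)^2=16, (3-11)^2=64, (2-10)^2=64, (8-5)^2=9, (10-7)^2=9, (4-9)^2=25
sum(d^2) = 258.
Step 3: rho = 1 - 6*258 / (11*(11^2 - 1)) = 1 - 1548/1320 = -0.172727.
Step 4: Under H0, t = rho * sqrt((n-2)/(1-rho^2)) = -0.5261 ~ t(9).
Step 5: Two-sided p-value from the t-distribution with 9 df = 0.611542.
Step 6: alpha = 0.05. fail to reject H0.

rho = -0.1727, p = 0.611542, fail to reject H0 at alpha = 0.05.


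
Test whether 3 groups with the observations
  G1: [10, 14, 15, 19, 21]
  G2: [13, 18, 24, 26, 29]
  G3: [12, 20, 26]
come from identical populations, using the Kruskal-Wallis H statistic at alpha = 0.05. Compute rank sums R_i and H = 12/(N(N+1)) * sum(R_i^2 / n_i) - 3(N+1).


Step 1: Combine all N = 13 observations and assign midranks.
sorted (value, group, rank): (10,G1,1), (12,G3,2), (13,G2,3), (14,G1,4), (15,G1,5), (18,G2,6), (19,G1,7), (20,G3,8), (21,G1,9), (24,G2,10), (26,G2,11.5), (26,G3,11.5), (29,G2,13)
Step 2: Sum ranks within each group.
R_1 = 26 (n_1 = 5)
R_2 = 43.5 (n_2 = 5)
R_3 = 21.5 (n_3 = 3)
Step 3: H = 12/(N(N+1)) * sum(R_i^2/n_i) - 3(N+1)
     = 12/(13*14) * (26^2/5 + 43.5^2/5 + 21.5^2/3) - 3*14
     = 0.065934 * 667.733 - 42
     = 2.026374.
Step 4: Ties present; correction factor C = 1 - 6/(13^3 - 13) = 0.997253. Corrected H = 2.026374 / 0.997253 = 2.031956.
Step 5: Under H0, H ~ chi^2(2); p-value = 0.362048.
Step 6: alpha = 0.05. fail to reject H0.

H = 2.0320, df = 2, p = 0.362048, fail to reject H0.


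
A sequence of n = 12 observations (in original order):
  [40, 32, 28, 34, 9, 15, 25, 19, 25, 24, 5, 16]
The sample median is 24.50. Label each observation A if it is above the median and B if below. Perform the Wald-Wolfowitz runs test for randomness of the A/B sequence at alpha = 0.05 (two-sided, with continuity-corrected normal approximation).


Step 1: Compute median = 24.50; label A = above, B = below.
Labels in order: AAAABBABABBB  (n_A = 6, n_B = 6)
Step 2: Count runs R = 6.
Step 3: Under H0 (random ordering), E[R] = 2*n_A*n_B/(n_A+n_B) + 1 = 2*6*6/12 + 1 = 7.0000.
        Var[R] = 2*n_A*n_B*(2*n_A*n_B - n_A - n_B) / ((n_A+n_B)^2 * (n_A+n_B-1)) = 4320/1584 = 2.7273.
        SD[R] = 1.6514.
Step 4: Continuity-corrected z = (R + 0.5 - E[R]) / SD[R] = (6 + 0.5 - 7.0000) / 1.6514 = -0.3028.
Step 5: Two-sided p-value via normal approximation = 2*(1 - Phi(|z|)) = 0.762069.
Step 6: alpha = 0.05. fail to reject H0.

R = 6, z = -0.3028, p = 0.762069, fail to reject H0.


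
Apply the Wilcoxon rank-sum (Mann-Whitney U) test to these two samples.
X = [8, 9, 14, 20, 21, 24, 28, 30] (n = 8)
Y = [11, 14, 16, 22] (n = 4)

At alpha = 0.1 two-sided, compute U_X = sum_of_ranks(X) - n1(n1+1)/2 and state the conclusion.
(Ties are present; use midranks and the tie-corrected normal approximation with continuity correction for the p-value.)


Step 1: Combine and sort all 12 observations; assign midranks.
sorted (value, group): (8,X), (9,X), (11,Y), (14,X), (14,Y), (16,Y), (20,X), (21,X), (22,Y), (24,X), (28,X), (30,X)
ranks: 8->1, 9->2, 11->3, 14->4.5, 14->4.5, 16->6, 20->7, 21->8, 22->9, 24->10, 28->11, 30->12
Step 2: Rank sum for X: R1 = 1 + 2 + 4.5 + 7 + 8 + 10 + 11 + 12 = 55.5.
Step 3: U_X = R1 - n1(n1+1)/2 = 55.5 - 8*9/2 = 55.5 - 36 = 19.5.
       U_Y = n1*n2 - U_X = 32 - 19.5 = 12.5.
Step 4: Ties are present, so use the tie-corrected normal approximation (with continuity correction) for the p-value.
Step 5: p-value = 0.609759; compare to alpha = 0.1. fail to reject H0.

U_X = 19.5, p = 0.609759, fail to reject H0 at alpha = 0.1.


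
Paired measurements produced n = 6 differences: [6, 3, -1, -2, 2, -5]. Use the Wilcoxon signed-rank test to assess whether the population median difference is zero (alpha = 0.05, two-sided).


Step 1: Drop any zero differences (none here) and take |d_i|.
|d| = [6, 3, 1, 2, 2, 5]
Step 2: Midrank |d_i| (ties get averaged ranks).
ranks: |6|->6, |3|->4, |1|->1, |2|->2.5, |2|->2.5, |5|->5
Step 3: Attach original signs; sum ranks with positive sign and with negative sign.
W+ = 6 + 4 + 2.5 = 12.5
W- = 1 + 2.5 + 5 = 8.5
(Check: W+ + W- = 21 should equal n(n+1)/2 = 21.)
Step 4: Test statistic W = min(W+, W-) = 8.5.
Step 5: Ties in |d|, so use the tie-corrected normal approximation.
        E[W] = n(n+1)/4 = 6*7/4 = 10.5.
        Tie groups: |d|=2 (t=2); sum(t^3 - t) = 6.
        Var[W] = n(n+1)(2n+1)/24 - sum(t^3-t)/48 = 546/24 - 6/48 = 22.625.
        z = (W - E[W]) / sqrt(Var[W]) = (8.5 - 10.5) / 4.7566 = -0.4205.
        Two-sided p = 2*Phi(z) = 0.674142.
Step 6: alpha = 0.05. fail to reject H0.

W+ = 12.5, W- = 8.5, W = min = 8.5, p = 0.674142, fail to reject H0.


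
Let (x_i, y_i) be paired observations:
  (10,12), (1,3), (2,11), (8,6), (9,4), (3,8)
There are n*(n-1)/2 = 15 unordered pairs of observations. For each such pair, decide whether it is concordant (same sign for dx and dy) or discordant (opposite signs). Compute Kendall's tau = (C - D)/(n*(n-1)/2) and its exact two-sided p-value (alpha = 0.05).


Step 1: Enumerate the 15 unordered pairs (i,j) with i<j and classify each by sign(x_j-x_i) * sign(y_j-y_i).
  (1,2):dx=-9,dy=-9->C; (1,3):dx=-8,dy=-1->C; (1,4):dx=-2,dy=-6->C; (1,5):dx=-1,dy=-8->C
  (1,6):dx=-7,dy=-4->C; (2,3):dx=+1,dy=+8->C; (2,4):dx=+7,dy=+3->C; (2,5):dx=+8,dy=+1->C
  (2,6):dx=+2,dy=+5->C; (3,4):dx=+6,dy=-5->D; (3,5):dx=+7,dy=-7->D; (3,6):dx=+1,dy=-3->D
  (4,5):dx=+1,dy=-2->D; (4,6):dx=-5,dy=+2->D; (5,6):dx=-6,dy=+4->D
Step 2: C = 9, D = 6, total pairs = 15.
Step 3: tau = (C - D)/(n(n-1)/2) = (9 - 6)/15 = 0.200000.
Step 4: Exact two-sided p-value (enumerate n! = 720 permutations of y under H0): p = 0.719444.
Step 5: alpha = 0.05. fail to reject H0.

tau_b = 0.2000 (C=9, D=6), p = 0.719444, fail to reject H0.


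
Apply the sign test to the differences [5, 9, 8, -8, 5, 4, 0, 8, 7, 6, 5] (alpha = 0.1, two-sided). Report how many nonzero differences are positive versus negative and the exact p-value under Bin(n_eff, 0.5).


Step 1: Discard zero differences. Original n = 11; n_eff = number of nonzero differences = 10.
Nonzero differences (with sign): +5, +9, +8, -8, +5, +4, +8, +7, +6, +5
Step 2: Count signs: positive = 9, negative = 1.
Step 3: Under H0: P(positive) = 0.5, so the number of positives S ~ Bin(10, 0.5).
Step 4: Two-sided exact p-value = sum of Bin(10,0.5) probabilities at or below the observed probability = 0.021484.
Step 5: alpha = 0.1. reject H0.

n_eff = 10, pos = 9, neg = 1, p = 0.021484, reject H0.


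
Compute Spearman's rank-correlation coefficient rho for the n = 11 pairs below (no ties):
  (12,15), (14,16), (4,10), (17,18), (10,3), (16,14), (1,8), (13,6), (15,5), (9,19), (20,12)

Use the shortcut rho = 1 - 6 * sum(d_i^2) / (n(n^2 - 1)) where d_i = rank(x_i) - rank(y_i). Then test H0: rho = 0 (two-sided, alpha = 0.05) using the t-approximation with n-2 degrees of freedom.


Step 1: Rank x and y separately (midranks; no ties here).
rank(x): 12->5, 14->7, 4->2, 17->10, 10->4, 16->9, 1->1, 13->6, 15->8, 9->3, 20->11
rank(y): 15->8, 16->9, 10->5, 18->10, 3->1, 14->7, 8->4, 6->3, 5->2, 19->11, 12->6
Step 2: d_i = R_x(i) - R_y(i); compute d_i^2.
  (5-8)^2=9, (7-9)^2=4, (2-5)^2=9, (10-10)^2=0, (4-1)^2=9, (9-7)^2=4, (1-4)^2=9, (6-3)^2=9, (8-2)^2=36, (3-11)^2=64, (11-6)^2=25
sum(d^2) = 178.
Step 3: rho = 1 - 6*178 / (11*(11^2 - 1)) = 1 - 1068/1320 = 0.190909.
Step 4: Under H0, t = rho * sqrt((n-2)/(1-rho^2)) = 0.5835 ~ t(9).
Step 5: Two-sided p-value from the t-distribution with 9 df = 0.573913.
Step 6: alpha = 0.05. fail to reject H0.

rho = 0.1909, p = 0.573913, fail to reject H0 at alpha = 0.05.


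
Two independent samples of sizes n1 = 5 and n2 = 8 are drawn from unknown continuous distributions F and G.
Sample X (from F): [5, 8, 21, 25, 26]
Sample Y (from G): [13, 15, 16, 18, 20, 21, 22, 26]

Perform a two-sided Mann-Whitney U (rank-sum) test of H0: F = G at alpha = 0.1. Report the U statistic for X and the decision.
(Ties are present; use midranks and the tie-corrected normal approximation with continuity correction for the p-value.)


Step 1: Combine and sort all 13 observations; assign midranks.
sorted (value, group): (5,X), (8,X), (13,Y), (15,Y), (16,Y), (18,Y), (20,Y), (21,X), (21,Y), (22,Y), (25,X), (26,X), (26,Y)
ranks: 5->1, 8->2, 13->3, 15->4, 16->5, 18->6, 20->7, 21->8.5, 21->8.5, 22->10, 25->11, 26->12.5, 26->12.5
Step 2: Rank sum for X: R1 = 1 + 2 + 8.5 + 11 + 12.5 = 35.
Step 3: U_X = R1 - n1(n1+1)/2 = 35 - 5*6/2 = 35 - 15 = 20.
       U_Y = n1*n2 - U_X = 40 - 20 = 20.
Step 4: Ties are present, so use the tie-corrected normal approximation (with continuity correction) for the p-value.
Step 5: p-value = 1.000000; compare to alpha = 0.1. fail to reject H0.

U_X = 20, p = 1.000000, fail to reject H0 at alpha = 0.1.


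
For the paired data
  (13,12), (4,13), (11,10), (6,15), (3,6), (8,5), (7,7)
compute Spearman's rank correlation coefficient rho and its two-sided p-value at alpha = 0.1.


Step 1: Rank x and y separately (midranks; no ties here).
rank(x): 13->7, 4->2, 11->6, 6->3, 3->1, 8->5, 7->4
rank(y): 12->5, 13->6, 10->4, 15->7, 6->2, 5->1, 7->3
Step 2: d_i = R_x(i) - R_y(i); compute d_i^2.
  (7-5)^2=4, (2-6)^2=16, (6-4)^2=4, (3-7)^2=16, (1-2)^2=1, (5-1)^2=16, (4-3)^2=1
sum(d^2) = 58.
Step 3: rho = 1 - 6*58 / (7*(7^2 - 1)) = 1 - 348/336 = -0.035714.
Step 4: Under H0, t = rho * sqrt((n-2)/(1-rho^2)) = -0.0799 ~ t(5).
Step 5: Two-sided p-value from the t-distribution with 5 df = 0.939408.
Step 6: alpha = 0.1. fail to reject H0.

rho = -0.0357, p = 0.939408, fail to reject H0 at alpha = 0.1.


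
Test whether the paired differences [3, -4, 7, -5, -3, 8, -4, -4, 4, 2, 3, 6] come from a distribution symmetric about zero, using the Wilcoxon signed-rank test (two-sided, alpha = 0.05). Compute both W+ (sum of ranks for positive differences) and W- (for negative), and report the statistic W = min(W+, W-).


Step 1: Drop any zero differences (none here) and take |d_i|.
|d| = [3, 4, 7, 5, 3, 8, 4, 4, 4, 2, 3, 6]
Step 2: Midrank |d_i| (ties get averaged ranks).
ranks: |3|->3, |4|->6.5, |7|->11, |5|->9, |3|->3, |8|->12, |4|->6.5, |4|->6.5, |4|->6.5, |2|->1, |3|->3, |6|->10
Step 3: Attach original signs; sum ranks with positive sign and with negative sign.
W+ = 3 + 11 + 12 + 6.5 + 1 + 3 + 10 = 46.5
W- = 6.5 + 9 + 3 + 6.5 + 6.5 = 31.5
(Check: W+ + W- = 78 should equal n(n+1)/2 = 78.)
Step 4: Test statistic W = min(W+, W-) = 31.5.
Step 5: Ties in |d|, so use the tie-corrected normal approximation.
        E[W] = n(n+1)/4 = 12*13/4 = 39.
        Tie groups: |d|=3 (t=3), |d|=4 (t=4); sum(t^3 - t) = 84.
        Var[W] = n(n+1)(2n+1)/24 - sum(t^3-t)/48 = 3900/24 - 84/48 = 160.75.
        z = (W - E[W]) / sqrt(Var[W]) = (31.5 - 39) / 12.6787 = -0.5915.
        Two-sided p = 2*Phi(z) = 0.554157.
Step 6: alpha = 0.05. fail to reject H0.

W+ = 46.5, W- = 31.5, W = min = 31.5, p = 0.554157, fail to reject H0.


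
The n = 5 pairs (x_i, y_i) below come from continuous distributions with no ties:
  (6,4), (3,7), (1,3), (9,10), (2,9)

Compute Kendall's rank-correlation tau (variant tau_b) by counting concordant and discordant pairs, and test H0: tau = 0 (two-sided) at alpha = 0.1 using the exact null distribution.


Step 1: Enumerate the 10 unordered pairs (i,j) with i<j and classify each by sign(x_j-x_i) * sign(y_j-y_i).
  (1,2):dx=-3,dy=+3->D; (1,3):dx=-5,dy=-1->C; (1,4):dx=+3,dy=+6->C; (1,5):dx=-4,dy=+5->D
  (2,3):dx=-2,dy=-4->C; (2,4):dx=+6,dy=+3->C; (2,5):dx=-1,dy=+2->D; (3,4):dx=+8,dy=+7->C
  (3,5):dx=+1,dy=+6->C; (4,5):dx=-7,dy=-1->C
Step 2: C = 7, D = 3, total pairs = 10.
Step 3: tau = (C - D)/(n(n-1)/2) = (7 - 3)/10 = 0.400000.
Step 4: Exact two-sided p-value (enumerate n! = 120 permutations of y under H0): p = 0.483333.
Step 5: alpha = 0.1. fail to reject H0.

tau_b = 0.4000 (C=7, D=3), p = 0.483333, fail to reject H0.


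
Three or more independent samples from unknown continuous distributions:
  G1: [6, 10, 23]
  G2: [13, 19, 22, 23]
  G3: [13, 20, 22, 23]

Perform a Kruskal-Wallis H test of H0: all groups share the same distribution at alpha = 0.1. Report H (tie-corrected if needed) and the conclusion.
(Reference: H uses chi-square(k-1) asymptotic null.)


Step 1: Combine all N = 11 observations and assign midranks.
sorted (value, group, rank): (6,G1,1), (10,G1,2), (13,G2,3.5), (13,G3,3.5), (19,G2,5), (20,G3,6), (22,G2,7.5), (22,G3,7.5), (23,G1,10), (23,G2,10), (23,G3,10)
Step 2: Sum ranks within each group.
R_1 = 13 (n_1 = 3)
R_2 = 26 (n_2 = 4)
R_3 = 27 (n_3 = 4)
Step 3: H = 12/(N(N+1)) * sum(R_i^2/n_i) - 3(N+1)
     = 12/(11*12) * (13^2/3 + 26^2/4 + 27^2/4) - 3*12
     = 0.090909 * 407.583 - 36
     = 1.053030.
Step 4: Ties present; correction factor C = 1 - 36/(11^3 - 11) = 0.972727. Corrected H = 1.053030 / 0.972727 = 1.082555.
Step 5: Under H0, H ~ chi^2(2); p-value = 0.582004.
Step 6: alpha = 0.1. fail to reject H0.

H = 1.0826, df = 2, p = 0.582004, fail to reject H0.


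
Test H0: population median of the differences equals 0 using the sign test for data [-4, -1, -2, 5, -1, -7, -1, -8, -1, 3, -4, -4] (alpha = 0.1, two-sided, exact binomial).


Step 1: Discard zero differences. Original n = 12; n_eff = number of nonzero differences = 12.
Nonzero differences (with sign): -4, -1, -2, +5, -1, -7, -1, -8, -1, +3, -4, -4
Step 2: Count signs: positive = 2, negative = 10.
Step 3: Under H0: P(positive) = 0.5, so the number of positives S ~ Bin(12, 0.5).
Step 4: Two-sided exact p-value = sum of Bin(12,0.5) probabilities at or below the observed probability = 0.038574.
Step 5: alpha = 0.1. reject H0.

n_eff = 12, pos = 2, neg = 10, p = 0.038574, reject H0.


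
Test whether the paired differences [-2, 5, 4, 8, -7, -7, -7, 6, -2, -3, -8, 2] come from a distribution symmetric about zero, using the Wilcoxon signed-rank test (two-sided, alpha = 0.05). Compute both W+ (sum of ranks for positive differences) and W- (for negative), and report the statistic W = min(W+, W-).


Step 1: Drop any zero differences (none here) and take |d_i|.
|d| = [2, 5, 4, 8, 7, 7, 7, 6, 2, 3, 8, 2]
Step 2: Midrank |d_i| (ties get averaged ranks).
ranks: |2|->2, |5|->6, |4|->5, |8|->11.5, |7|->9, |7|->9, |7|->9, |6|->7, |2|->2, |3|->4, |8|->11.5, |2|->2
Step 3: Attach original signs; sum ranks with positive sign and with negative sign.
W+ = 6 + 5 + 11.5 + 7 + 2 = 31.5
W- = 2 + 9 + 9 + 9 + 2 + 4 + 11.5 = 46.5
(Check: W+ + W- = 78 should equal n(n+1)/2 = 78.)
Step 4: Test statistic W = min(W+, W-) = 31.5.
Step 5: Ties in |d|, so use the tie-corrected normal approximation.
        E[W] = n(n+1)/4 = 12*13/4 = 39.
        Tie groups: |d|=2 (t=3), |d|=7 (t=3), |d|=8 (t=2); sum(t^3 - t) = 54.
        Var[W] = n(n+1)(2n+1)/24 - sum(t^3-t)/48 = 3900/24 - 54/48 = 161.375.
        z = (W - E[W]) / sqrt(Var[W]) = (31.5 - 39) / 12.7033 = -0.5904.
        Two-sided p = 2*Phi(z) = 0.554925.
Step 6: alpha = 0.05. fail to reject H0.

W+ = 31.5, W- = 46.5, W = min = 31.5, p = 0.554925, fail to reject H0.


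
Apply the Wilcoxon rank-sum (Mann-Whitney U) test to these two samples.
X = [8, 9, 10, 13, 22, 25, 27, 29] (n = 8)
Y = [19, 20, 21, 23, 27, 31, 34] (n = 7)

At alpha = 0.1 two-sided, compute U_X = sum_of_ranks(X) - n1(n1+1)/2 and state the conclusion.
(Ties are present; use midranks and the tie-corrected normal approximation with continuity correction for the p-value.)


Step 1: Combine and sort all 15 observations; assign midranks.
sorted (value, group): (8,X), (9,X), (10,X), (13,X), (19,Y), (20,Y), (21,Y), (22,X), (23,Y), (25,X), (27,X), (27,Y), (29,X), (31,Y), (34,Y)
ranks: 8->1, 9->2, 10->3, 13->4, 19->5, 20->6, 21->7, 22->8, 23->9, 25->10, 27->11.5, 27->11.5, 29->13, 31->14, 34->15
Step 2: Rank sum for X: R1 = 1 + 2 + 3 + 4 + 8 + 10 + 11.5 + 13 = 52.5.
Step 3: U_X = R1 - n1(n1+1)/2 = 52.5 - 8*9/2 = 52.5 - 36 = 16.5.
       U_Y = n1*n2 - U_X = 56 - 16.5 = 39.5.
Step 4: Ties are present, so use the tie-corrected normal approximation (with continuity correction) for the p-value.
Step 5: p-value = 0.202614; compare to alpha = 0.1. fail to reject H0.

U_X = 16.5, p = 0.202614, fail to reject H0 at alpha = 0.1.


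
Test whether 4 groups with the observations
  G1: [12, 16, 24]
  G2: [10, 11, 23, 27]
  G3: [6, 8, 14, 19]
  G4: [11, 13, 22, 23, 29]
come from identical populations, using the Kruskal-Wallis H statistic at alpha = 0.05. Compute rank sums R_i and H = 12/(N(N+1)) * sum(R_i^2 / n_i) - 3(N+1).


Step 1: Combine all N = 16 observations and assign midranks.
sorted (value, group, rank): (6,G3,1), (8,G3,2), (10,G2,3), (11,G2,4.5), (11,G4,4.5), (12,G1,6), (13,G4,7), (14,G3,8), (16,G1,9), (19,G3,10), (22,G4,11), (23,G2,12.5), (23,G4,12.5), (24,G1,14), (27,G2,15), (29,G4,16)
Step 2: Sum ranks within each group.
R_1 = 29 (n_1 = 3)
R_2 = 35 (n_2 = 4)
R_3 = 21 (n_3 = 4)
R_4 = 51 (n_4 = 5)
Step 3: H = 12/(N(N+1)) * sum(R_i^2/n_i) - 3(N+1)
     = 12/(16*17) * (29^2/3 + 35^2/4 + 21^2/4 + 51^2/5) - 3*17
     = 0.044118 * 1217.03 - 51
     = 2.692647.
Step 4: Ties present; correction factor C = 1 - 12/(16^3 - 16) = 0.997059. Corrected H = 2.692647 / 0.997059 = 2.700590.
Step 5: Under H0, H ~ chi^2(3); p-value = 0.440127.
Step 6: alpha = 0.05. fail to reject H0.

H = 2.7006, df = 3, p = 0.440127, fail to reject H0.


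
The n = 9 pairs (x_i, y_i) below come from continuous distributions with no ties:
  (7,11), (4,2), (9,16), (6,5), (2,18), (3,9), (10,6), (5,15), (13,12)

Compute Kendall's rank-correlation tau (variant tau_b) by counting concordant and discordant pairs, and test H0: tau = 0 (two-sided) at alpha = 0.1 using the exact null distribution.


Step 1: Enumerate the 36 unordered pairs (i,j) with i<j and classify each by sign(x_j-x_i) * sign(y_j-y_i).
  (1,2):dx=-3,dy=-9->C; (1,3):dx=+2,dy=+5->C; (1,4):dx=-1,dy=-6->C; (1,5):dx=-5,dy=+7->D
  (1,6):dx=-4,dy=-2->C; (1,7):dx=+3,dy=-5->D; (1,8):dx=-2,dy=+4->D; (1,9):dx=+6,dy=+1->C
  (2,3):dx=+5,dy=+14->C; (2,4):dx=+2,dy=+3->C; (2,5):dx=-2,dy=+16->D; (2,6):dx=-1,dy=+7->D
  (2,7):dx=+6,dy=+4->C; (2,8):dx=+1,dy=+13->C; (2,9):dx=+9,dy=+10->C; (3,4):dx=-3,dy=-11->C
  (3,5):dx=-7,dy=+2->D; (3,6):dx=-6,dy=-7->C; (3,7):dx=+1,dy=-10->D; (3,8):dx=-4,dy=-1->C
  (3,9):dx=+4,dy=-4->D; (4,5):dx=-4,dy=+13->D; (4,6):dx=-3,dy=+4->D; (4,7):dx=+4,dy=+1->C
  (4,8):dx=-1,dy=+10->D; (4,9):dx=+7,dy=+7->C; (5,6):dx=+1,dy=-9->D; (5,7):dx=+8,dy=-12->D
  (5,8):dx=+3,dy=-3->D; (5,9):dx=+11,dy=-6->D; (6,7):dx=+7,dy=-3->D; (6,8):dx=+2,dy=+6->C
  (6,9):dx=+10,dy=+3->C; (7,8):dx=-5,dy=+9->D; (7,9):dx=+3,dy=+6->C; (8,9):dx=+8,dy=-3->D
Step 2: C = 18, D = 18, total pairs = 36.
Step 3: tau = (C - D)/(n(n-1)/2) = (18 - 18)/36 = 0.000000.
Step 4: Exact two-sided p-value (enumerate n! = 362880 permutations of y under H0): p = 1.000000.
Step 5: alpha = 0.1. fail to reject H0.

tau_b = 0.0000 (C=18, D=18), p = 1.000000, fail to reject H0.


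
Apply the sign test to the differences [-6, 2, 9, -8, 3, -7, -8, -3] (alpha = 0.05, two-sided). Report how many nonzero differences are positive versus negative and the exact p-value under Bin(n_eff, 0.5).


Step 1: Discard zero differences. Original n = 8; n_eff = number of nonzero differences = 8.
Nonzero differences (with sign): -6, +2, +9, -8, +3, -7, -8, -3
Step 2: Count signs: positive = 3, negative = 5.
Step 3: Under H0: P(positive) = 0.5, so the number of positives S ~ Bin(8, 0.5).
Step 4: Two-sided exact p-value = sum of Bin(8,0.5) probabilities at or below the observed probability = 0.726562.
Step 5: alpha = 0.05. fail to reject H0.

n_eff = 8, pos = 3, neg = 5, p = 0.726562, fail to reject H0.


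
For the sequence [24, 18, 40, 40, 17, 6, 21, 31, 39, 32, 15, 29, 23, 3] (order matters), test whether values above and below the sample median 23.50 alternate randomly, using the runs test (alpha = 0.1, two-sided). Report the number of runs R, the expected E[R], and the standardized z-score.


Step 1: Compute median = 23.50; label A = above, B = below.
Labels in order: ABAABBBAAABABB  (n_A = 7, n_B = 7)
Step 2: Count runs R = 8.
Step 3: Under H0 (random ordering), E[R] = 2*n_A*n_B/(n_A+n_B) + 1 = 2*7*7/14 + 1 = 8.0000.
        Var[R] = 2*n_A*n_B*(2*n_A*n_B - n_A - n_B) / ((n_A+n_B)^2 * (n_A+n_B-1)) = 8232/2548 = 3.2308.
        SD[R] = 1.7974.
Step 4: R = E[R], so z = 0 with no continuity correction.
Step 5: Two-sided p-value via normal approximation = 2*(1 - Phi(|z|)) = 1.000000.
Step 6: alpha = 0.1. fail to reject H0.

R = 8, z = 0.0000, p = 1.000000, fail to reject H0.


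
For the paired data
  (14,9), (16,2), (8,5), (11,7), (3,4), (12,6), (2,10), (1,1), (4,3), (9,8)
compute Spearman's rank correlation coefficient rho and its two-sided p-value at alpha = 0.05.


Step 1: Rank x and y separately (midranks; no ties here).
rank(x): 14->9, 16->10, 8->5, 11->7, 3->3, 12->8, 2->2, 1->1, 4->4, 9->6
rank(y): 9->9, 2->2, 5->5, 7->7, 4->4, 6->6, 10->10, 1->1, 3->3, 8->8
Step 2: d_i = R_x(i) - R_y(i); compute d_i^2.
  (9-9)^2=0, (10-2)^2=64, (5-5)^2=0, (7-7)^2=0, (3-4)^2=1, (8-6)^2=4, (2-10)^2=64, (1-1)^2=0, (4-3)^2=1, (6-8)^2=4
sum(d^2) = 138.
Step 3: rho = 1 - 6*138 / (10*(10^2 - 1)) = 1 - 828/990 = 0.163636.
Step 4: Under H0, t = rho * sqrt((n-2)/(1-rho^2)) = 0.4692 ~ t(8).
Step 5: Two-sided p-value from the t-distribution with 8 df = 0.651477.
Step 6: alpha = 0.05. fail to reject H0.

rho = 0.1636, p = 0.651477, fail to reject H0 at alpha = 0.05.


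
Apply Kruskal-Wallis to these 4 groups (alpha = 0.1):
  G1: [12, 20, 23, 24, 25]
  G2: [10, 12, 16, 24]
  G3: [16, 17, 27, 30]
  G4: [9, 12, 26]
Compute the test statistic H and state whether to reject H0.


Step 1: Combine all N = 16 observations and assign midranks.
sorted (value, group, rank): (9,G4,1), (10,G2,2), (12,G1,4), (12,G2,4), (12,G4,4), (16,G2,6.5), (16,G3,6.5), (17,G3,8), (20,G1,9), (23,G1,10), (24,G1,11.5), (24,G2,11.5), (25,G1,13), (26,G4,14), (27,G3,15), (30,G3,16)
Step 2: Sum ranks within each group.
R_1 = 47.5 (n_1 = 5)
R_2 = 24 (n_2 = 4)
R_3 = 45.5 (n_3 = 4)
R_4 = 19 (n_4 = 3)
Step 3: H = 12/(N(N+1)) * sum(R_i^2/n_i) - 3(N+1)
     = 12/(16*17) * (47.5^2/5 + 24^2/4 + 45.5^2/4 + 19^2/3) - 3*17
     = 0.044118 * 1233.15 - 51
     = 3.403493.
Step 4: Ties present; correction factor C = 1 - 36/(16^3 - 16) = 0.991176. Corrected H = 3.403493 / 0.991176 = 3.433791.
Step 5: Under H0, H ~ chi^2(3); p-value = 0.329451.
Step 6: alpha = 0.1. fail to reject H0.

H = 3.4338, df = 3, p = 0.329451, fail to reject H0.


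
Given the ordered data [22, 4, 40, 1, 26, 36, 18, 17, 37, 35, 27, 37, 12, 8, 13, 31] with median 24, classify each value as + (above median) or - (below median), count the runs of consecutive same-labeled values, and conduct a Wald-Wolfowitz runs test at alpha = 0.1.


Step 1: Compute median = 24; label A = above, B = below.
Labels in order: BBABAABBAAAABBBA  (n_A = 8, n_B = 8)
Step 2: Count runs R = 8.
Step 3: Under H0 (random ordering), E[R] = 2*n_A*n_B/(n_A+n_B) + 1 = 2*8*8/16 + 1 = 9.0000.
        Var[R] = 2*n_A*n_B*(2*n_A*n_B - n_A - n_B) / ((n_A+n_B)^2 * (n_A+n_B-1)) = 14336/3840 = 3.7333.
        SD[R] = 1.9322.
Step 4: Continuity-corrected z = (R + 0.5 - E[R]) / SD[R] = (8 + 0.5 - 9.0000) / 1.9322 = -0.2588.
Step 5: Two-sided p-value via normal approximation = 2*(1 - Phi(|z|)) = 0.795809.
Step 6: alpha = 0.1. fail to reject H0.

R = 8, z = -0.2588, p = 0.795809, fail to reject H0.


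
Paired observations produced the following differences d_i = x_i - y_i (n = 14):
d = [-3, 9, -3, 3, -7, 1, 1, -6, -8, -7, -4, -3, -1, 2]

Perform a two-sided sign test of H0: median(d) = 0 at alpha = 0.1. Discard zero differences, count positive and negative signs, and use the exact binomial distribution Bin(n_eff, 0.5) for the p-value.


Step 1: Discard zero differences. Original n = 14; n_eff = number of nonzero differences = 14.
Nonzero differences (with sign): -3, +9, -3, +3, -7, +1, +1, -6, -8, -7, -4, -3, -1, +2
Step 2: Count signs: positive = 5, negative = 9.
Step 3: Under H0: P(positive) = 0.5, so the number of positives S ~ Bin(14, 0.5).
Step 4: Two-sided exact p-value = sum of Bin(14,0.5) probabilities at or below the observed probability = 0.423950.
Step 5: alpha = 0.1. fail to reject H0.

n_eff = 14, pos = 5, neg = 9, p = 0.423950, fail to reject H0.


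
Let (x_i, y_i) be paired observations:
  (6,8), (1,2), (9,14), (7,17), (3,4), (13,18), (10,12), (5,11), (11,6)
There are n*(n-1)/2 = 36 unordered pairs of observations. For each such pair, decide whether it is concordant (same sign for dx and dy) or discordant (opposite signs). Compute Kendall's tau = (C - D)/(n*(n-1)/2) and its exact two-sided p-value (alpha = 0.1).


Step 1: Enumerate the 36 unordered pairs (i,j) with i<j and classify each by sign(x_j-x_i) * sign(y_j-y_i).
  (1,2):dx=-5,dy=-6->C; (1,3):dx=+3,dy=+6->C; (1,4):dx=+1,dy=+9->C; (1,5):dx=-3,dy=-4->C
  (1,6):dx=+7,dy=+10->C; (1,7):dx=+4,dy=+4->C; (1,8):dx=-1,dy=+3->D; (1,9):dx=+5,dy=-2->D
  (2,3):dx=+8,dy=+12->C; (2,4):dx=+6,dy=+15->C; (2,5):dx=+2,dy=+2->C; (2,6):dx=+12,dy=+16->C
  (2,7):dx=+9,dy=+10->C; (2,8):dx=+4,dy=+9->C; (2,9):dx=+10,dy=+4->C; (3,4):dx=-2,dy=+3->D
  (3,5):dx=-6,dy=-10->C; (3,6):dx=+4,dy=+4->C; (3,7):dx=+1,dy=-2->D; (3,8):dx=-4,dy=-3->C
  (3,9):dx=+2,dy=-8->D; (4,5):dx=-4,dy=-13->C; (4,6):dx=+6,dy=+1->C; (4,7):dx=+3,dy=-5->D
  (4,8):dx=-2,dy=-6->C; (4,9):dx=+4,dy=-11->D; (5,6):dx=+10,dy=+14->C; (5,7):dx=+7,dy=+8->C
  (5,8):dx=+2,dy=+7->C; (5,9):dx=+8,dy=+2->C; (6,7):dx=-3,dy=-6->C; (6,8):dx=-8,dy=-7->C
  (6,9):dx=-2,dy=-12->C; (7,8):dx=-5,dy=-1->C; (7,9):dx=+1,dy=-6->D; (8,9):dx=+6,dy=-5->D
Step 2: C = 27, D = 9, total pairs = 36.
Step 3: tau = (C - D)/(n(n-1)/2) = (27 - 9)/36 = 0.500000.
Step 4: Exact two-sided p-value (enumerate n! = 362880 permutations of y under H0): p = 0.075176.
Step 5: alpha = 0.1. reject H0.

tau_b = 0.5000 (C=27, D=9), p = 0.075176, reject H0.


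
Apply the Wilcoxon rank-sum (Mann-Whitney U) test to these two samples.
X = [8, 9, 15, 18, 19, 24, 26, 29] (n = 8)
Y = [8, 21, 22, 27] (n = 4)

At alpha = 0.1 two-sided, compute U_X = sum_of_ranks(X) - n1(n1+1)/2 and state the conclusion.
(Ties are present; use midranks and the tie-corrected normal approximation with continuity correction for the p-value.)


Step 1: Combine and sort all 12 observations; assign midranks.
sorted (value, group): (8,X), (8,Y), (9,X), (15,X), (18,X), (19,X), (21,Y), (22,Y), (24,X), (26,X), (27,Y), (29,X)
ranks: 8->1.5, 8->1.5, 9->3, 15->4, 18->5, 19->6, 21->7, 22->8, 24->9, 26->10, 27->11, 29->12
Step 2: Rank sum for X: R1 = 1.5 + 3 + 4 + 5 + 6 + 9 + 10 + 12 = 50.5.
Step 3: U_X = R1 - n1(n1+1)/2 = 50.5 - 8*9/2 = 50.5 - 36 = 14.5.
       U_Y = n1*n2 - U_X = 32 - 14.5 = 17.5.
Step 4: Ties are present, so use the tie-corrected normal approximation (with continuity correction) for the p-value.
Step 5: p-value = 0.864901; compare to alpha = 0.1. fail to reject H0.

U_X = 14.5, p = 0.864901, fail to reject H0 at alpha = 0.1.


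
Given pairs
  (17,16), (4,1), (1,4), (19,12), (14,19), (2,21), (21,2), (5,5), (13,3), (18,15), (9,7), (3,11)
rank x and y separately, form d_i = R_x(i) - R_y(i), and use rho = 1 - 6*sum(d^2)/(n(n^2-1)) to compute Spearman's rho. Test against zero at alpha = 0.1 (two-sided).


Step 1: Rank x and y separately (midranks; no ties here).
rank(x): 17->9, 4->4, 1->1, 19->11, 14->8, 2->2, 21->12, 5->5, 13->7, 18->10, 9->6, 3->3
rank(y): 16->10, 1->1, 4->4, 12->8, 19->11, 21->12, 2->2, 5->5, 3->3, 15->9, 7->6, 11->7
Step 2: d_i = R_x(i) - R_y(i); compute d_i^2.
  (9-10)^2=1, (4-1)^2=9, (1-4)^2=9, (11-8)^2=9, (8-11)^2=9, (2-12)^2=100, (12-2)^2=100, (5-5)^2=0, (7-3)^2=16, (10-9)^2=1, (6-6)^2=0, (3-7)^2=16
sum(d^2) = 270.
Step 3: rho = 1 - 6*270 / (12*(12^2 - 1)) = 1 - 1620/1716 = 0.055944.
Step 4: Under H0, t = rho * sqrt((n-2)/(1-rho^2)) = 0.1772 ~ t(10).
Step 5: Two-sided p-value from the t-distribution with 10 df = 0.862898.
Step 6: alpha = 0.1. fail to reject H0.

rho = 0.0559, p = 0.862898, fail to reject H0 at alpha = 0.1.


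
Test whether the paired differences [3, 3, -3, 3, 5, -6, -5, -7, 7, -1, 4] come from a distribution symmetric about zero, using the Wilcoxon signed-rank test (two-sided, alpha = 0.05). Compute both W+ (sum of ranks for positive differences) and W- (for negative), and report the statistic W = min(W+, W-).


Step 1: Drop any zero differences (none here) and take |d_i|.
|d| = [3, 3, 3, 3, 5, 6, 5, 7, 7, 1, 4]
Step 2: Midrank |d_i| (ties get averaged ranks).
ranks: |3|->3.5, |3|->3.5, |3|->3.5, |3|->3.5, |5|->7.5, |6|->9, |5|->7.5, |7|->10.5, |7|->10.5, |1|->1, |4|->6
Step 3: Attach original signs; sum ranks with positive sign and with negative sign.
W+ = 3.5 + 3.5 + 3.5 + 7.5 + 10.5 + 6 = 34.5
W- = 3.5 + 9 + 7.5 + 10.5 + 1 = 31.5
(Check: W+ + W- = 66 should equal n(n+1)/2 = 66.)
Step 4: Test statistic W = min(W+, W-) = 31.5.
Step 5: Ties in |d|, so use the tie-corrected normal approximation.
        E[W] = n(n+1)/4 = 11*12/4 = 33.
        Tie groups: |d|=3 (t=4), |d|=5 (t=2), |d|=7 (t=2); sum(t^3 - t) = 72.
        Var[W] = n(n+1)(2n+1)/24 - sum(t^3-t)/48 = 3036/24 - 72/48 = 125.
        z = (W - E[W]) / sqrt(Var[W]) = (31.5 - 33) / 11.1803 = -0.1342.
        Two-sided p = 2*Phi(z) = 0.893273.
Step 6: alpha = 0.05. fail to reject H0.

W+ = 34.5, W- = 31.5, W = min = 31.5, p = 0.893273, fail to reject H0.
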